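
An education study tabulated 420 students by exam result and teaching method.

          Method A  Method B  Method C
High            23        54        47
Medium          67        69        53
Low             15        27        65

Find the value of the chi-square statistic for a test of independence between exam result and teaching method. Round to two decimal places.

Row totals: 124, 189, 107. Column totals: 105, 150, 165. Grand total N = 420.
Expected counts (row total × column total / N):
  High, Method A: 124×105/420 = 31.000
  High, Method B: 124×150/420 = 44.286
  High, Method C: 124×165/420 = 48.714
  Medium, Method A: 189×105/420 = 47.250
  Medium, Method B: 189×150/420 = 67.500
  Medium, Method C: 189×165/420 = 74.250
  Low, Method A: 107×105/420 = 26.750
  Low, Method B: 107×150/420 = 38.214
  Low, Method C: 107×165/420 = 42.036
Contributions (O − E)²/E:
  (23 − 31.000)²/31.000 = 2.0645
  (54 − 44.286)²/44.286 = 2.1307
  (47 − 48.714)²/48.714 = 0.0603
  (67 − 47.250)²/47.250 = 8.2553
  (69 − 67.500)²/67.500 = 0.0333
  (53 − 74.250)²/74.250 = 6.0816
  (15 − 26.750)²/26.750 = 5.1612
  (27 − 38.214)²/38.214 = 3.2908
  (65 − 42.036)²/42.036 = 12.5451
χ² = 2.0645 + 2.1307 + 0.0603 + 8.2553 + 0.0333 + 6.0816 + 5.1612 + 3.2908 + 12.5451 = 39.62

39.62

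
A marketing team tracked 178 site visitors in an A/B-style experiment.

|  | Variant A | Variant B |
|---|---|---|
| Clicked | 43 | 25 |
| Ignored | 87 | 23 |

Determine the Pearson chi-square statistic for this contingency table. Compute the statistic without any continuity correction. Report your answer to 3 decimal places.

Row totals: 68, 110. Column totals: 130, 48. Grand total N = 178.
Expected counts (row total × column total / N):
  Clicked, Variant A: 68×130/178 = 49.6629
  Clicked, Variant B: 68×48/178 = 18.3371
  Ignored, Variant A: 110×130/178 = 80.3371
  Ignored, Variant B: 110×48/178 = 29.6629
Contributions (O − E)²/E:
  (43 − 49.6629)²/49.6629 = 0.8939
  (25 − 18.3371)²/18.3371 = 2.4210
  (87 − 80.3371)²/80.3371 = 0.5526
  (23 − 29.6629)²/29.6629 = 1.4966
χ² = 0.8939 + 2.4210 + 0.5526 + 1.4966 = 5.364

5.364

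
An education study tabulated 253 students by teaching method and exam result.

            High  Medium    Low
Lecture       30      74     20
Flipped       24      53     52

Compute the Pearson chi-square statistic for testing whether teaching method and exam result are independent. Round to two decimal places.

18.27

Row totals: 124, 129. Column totals: 54, 127, 72. Grand total N = 253.
Expected counts (row total × column total / N):
  Lecture, High: 124×54/253 = 26.466
  Lecture, Medium: 124×127/253 = 62.245
  Lecture, Low: 124×72/253 = 35.289
  Flipped, High: 129×54/253 = 27.534
  Flipped, Medium: 129×127/253 = 64.755
  Flipped, Low: 129×72/253 = 36.711
Contributions (O − E)²/E:
  (30 − 26.466)²/26.466 = 0.4719
  (74 − 62.245)²/62.245 = 2.2199
  (20 − 35.289)²/35.289 = 6.6240
  (24 − 27.534)²/27.534 = 0.4536
  (53 − 64.755)²/64.755 = 2.1339
  (52 − 36.711)²/36.711 = 6.3674
χ² = 0.4719 + 2.2199 + 6.6240 + 0.4536 + 2.1339 + 6.3674 = 18.27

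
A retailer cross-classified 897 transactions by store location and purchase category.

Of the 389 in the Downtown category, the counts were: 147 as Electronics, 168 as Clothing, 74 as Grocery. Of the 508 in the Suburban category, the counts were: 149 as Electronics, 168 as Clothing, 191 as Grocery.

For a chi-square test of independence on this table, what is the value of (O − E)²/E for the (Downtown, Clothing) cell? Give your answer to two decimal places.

Row total (Downtown) = 389; column total (Clothing) = 336; N = 897.
Expected count E = 389 × 336 / 897 = 145.7124.
Contribution = (O − E)²/E = (168 − 145.7124)² / 145.7124 = 3.41.

3.41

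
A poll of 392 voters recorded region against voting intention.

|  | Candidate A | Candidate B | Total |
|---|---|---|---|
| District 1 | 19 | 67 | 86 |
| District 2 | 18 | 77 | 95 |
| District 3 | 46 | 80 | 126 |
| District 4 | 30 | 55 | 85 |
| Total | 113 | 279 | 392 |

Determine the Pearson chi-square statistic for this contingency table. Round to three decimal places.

11.776

Grand total N = 392.
Expected counts (row total × column total / N):
  District 1, Candidate A: 86×113/392 = 24.7908
  District 1, Candidate B: 86×279/392 = 61.2092
  District 2, Candidate A: 95×113/392 = 27.3852
  District 2, Candidate B: 95×279/392 = 67.6148
  District 3, Candidate A: 126×113/392 = 36.3214
  District 3, Candidate B: 126×279/392 = 89.6786
  District 4, Candidate A: 85×113/392 = 24.5026
  District 4, Candidate B: 85×279/392 = 60.4974
Contributions (O − E)²/E:
  (19 − 24.7908)²/24.7908 = 1.3527
  (67 − 61.2092)²/61.2092 = 0.5478
  (18 − 27.3852)²/27.3852 = 3.2164
  (77 − 67.6148)²/67.6148 = 1.3027
  (46 − 36.3214)²/36.3214 = 2.5791
  (80 − 89.6786)²/89.6786 = 1.0446
  (30 − 24.5026)²/24.5026 = 1.2334
  (55 − 60.4974)²/60.4974 = 0.4995
χ² = 1.3527 + 0.5478 + 3.2164 + 1.3027 + 2.5791 + 1.0446 + 1.2334 + 0.4995 = 11.776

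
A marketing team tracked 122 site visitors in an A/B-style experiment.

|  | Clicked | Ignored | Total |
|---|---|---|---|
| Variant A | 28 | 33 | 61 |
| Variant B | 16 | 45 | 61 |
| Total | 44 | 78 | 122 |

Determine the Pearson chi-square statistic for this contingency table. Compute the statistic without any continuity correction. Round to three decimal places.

5.119

Grand total N = 122.
Expected counts (row total × column total / N):
  Variant A, Clicked: 61×44/122 = 22.0000
  Variant A, Ignored: 61×78/122 = 39.0000
  Variant B, Clicked: 61×44/122 = 22.0000
  Variant B, Ignored: 61×78/122 = 39.0000
Contributions (O − E)²/E:
  (28 − 22.0000)²/22.0000 = 1.6364
  (33 − 39.0000)²/39.0000 = 0.9231
  (16 − 22.0000)²/22.0000 = 1.6364
  (45 − 39.0000)²/39.0000 = 0.9231
χ² = 1.6364 + 0.9231 + 1.6364 + 0.9231 = 5.119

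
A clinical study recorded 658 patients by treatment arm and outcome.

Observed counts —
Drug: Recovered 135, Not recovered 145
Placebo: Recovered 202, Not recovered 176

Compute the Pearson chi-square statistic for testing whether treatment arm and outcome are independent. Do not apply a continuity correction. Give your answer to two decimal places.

Row totals: 280, 378. Column totals: 337, 321. Grand total N = 658.
Expected counts (row total × column total / N):
  Drug, Recovered: 280×337/658 = 143.404
  Drug, Not recovered: 280×321/658 = 136.596
  Placebo, Recovered: 378×337/658 = 193.596
  Placebo, Not recovered: 378×321/658 = 184.404
Contributions (O − E)²/E:
  (135 − 143.404)²/143.404 = 0.4925
  (145 − 136.596)²/136.596 = 0.5171
  (202 − 193.596)²/193.596 = 0.3648
  (176 − 184.404)²/184.404 = 0.3830
χ² = 0.4925 + 0.5171 + 0.3648 + 0.3830 = 1.76

1.76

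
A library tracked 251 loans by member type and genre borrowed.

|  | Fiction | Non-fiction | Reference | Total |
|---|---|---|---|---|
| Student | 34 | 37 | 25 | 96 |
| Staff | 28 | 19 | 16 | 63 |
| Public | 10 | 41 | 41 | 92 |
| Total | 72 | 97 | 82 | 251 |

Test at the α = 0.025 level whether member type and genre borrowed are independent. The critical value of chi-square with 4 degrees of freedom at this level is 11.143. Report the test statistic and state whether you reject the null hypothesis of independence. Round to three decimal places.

25.455; reject H₀

Grand total N = 251.
Expected counts (row total × column total / N):
  Student, Fiction: 96×72/251 = 27.5378
  Student, Non-fiction: 96×97/251 = 37.0996
  Student, Reference: 96×82/251 = 31.3625
  Staff, Fiction: 63×72/251 = 18.0717
  Staff, Non-fiction: 63×97/251 = 24.3466
  Staff, Reference: 63×82/251 = 20.5817
  Public, Fiction: 92×72/251 = 26.3904
  Public, Non-fiction: 92×97/251 = 35.5538
  Public, Reference: 92×82/251 = 30.0558
Contributions (O − E)²/E:
  (34 − 27.5378)²/27.5378 = 1.5165
  (37 − 37.0996)²/37.0996 = 0.0003
  (25 − 31.3625)²/31.3625 = 1.2908
  (28 − 18.0717)²/18.0717 = 5.4544
  (19 − 24.3466)²/24.3466 = 1.1741
  (16 − 20.5817)²/20.5817 = 1.0199
  (10 − 26.3904)²/26.3904 = 10.1797
  (41 − 35.5538)²/35.5538 = 0.8343
  (41 − 30.0558)²/30.0558 = 3.9851
χ² = 1.5165 + 0.0003 + 1.2908 + 5.4544 + 1.1741 + 1.0199 + 10.1797 + 0.8343 + 3.9851 = 25.455
df = (3−1)(3−1) = 4. Since 25.455 > 11.143, reject the null hypothesis of independence at α = 0.025.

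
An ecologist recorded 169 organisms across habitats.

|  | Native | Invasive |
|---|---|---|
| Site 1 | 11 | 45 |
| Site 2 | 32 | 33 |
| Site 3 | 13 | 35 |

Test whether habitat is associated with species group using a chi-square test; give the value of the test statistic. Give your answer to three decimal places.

12.995

Row totals: 56, 65, 48. Column totals: 56, 113. Grand total N = 169.
Expected counts (row total × column total / N):
  Site 1, Native: 56×56/169 = 18.5562
  Site 1, Invasive: 56×113/169 = 37.4438
  Site 2, Native: 65×56/169 = 21.5385
  Site 2, Invasive: 65×113/169 = 43.4615
  Site 3, Native: 48×56/169 = 15.9053
  Site 3, Invasive: 48×113/169 = 32.0947
Contributions (O − E)²/E:
  (11 − 18.5562)²/18.5562 = 3.0769
  (45 − 37.4438)²/37.4438 = 1.5248
  (32 − 21.5385)²/21.5385 = 5.0813
  (33 − 43.4615)²/43.4615 = 2.5182
  (13 − 15.9053)²/15.9053 = 0.5307
  (35 − 32.0947)²/32.0947 = 0.2630
χ² = 3.0769 + 1.5248 + 5.0813 + 2.5182 + 0.5307 + 0.2630 = 12.995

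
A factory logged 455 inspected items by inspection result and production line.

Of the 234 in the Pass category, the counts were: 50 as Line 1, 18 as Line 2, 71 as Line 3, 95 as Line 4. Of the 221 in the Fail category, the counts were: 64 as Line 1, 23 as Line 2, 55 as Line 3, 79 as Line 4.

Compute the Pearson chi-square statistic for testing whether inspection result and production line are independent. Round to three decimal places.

5.465

Row totals: 234, 221. Column totals: 114, 41, 126, 174. Grand total N = 455.
Expected counts (row total × column total / N):
  Pass, Line 1: 234×114/455 = 58.6286
  Pass, Line 2: 234×41/455 = 21.0857
  Pass, Line 3: 234×126/455 = 64.8000
  Pass, Line 4: 234×174/455 = 89.4857
  Fail, Line 1: 221×114/455 = 55.3714
  Fail, Line 2: 221×41/455 = 19.9143
  Fail, Line 3: 221×126/455 = 61.2000
  Fail, Line 4: 221×174/455 = 84.5143
Contributions (O − E)²/E:
  (50 − 58.6286)²/58.6286 = 1.2699
  (18 − 21.0857)²/21.0857 = 0.4516
  (71 − 64.8000)²/64.8000 = 0.5932
  (95 − 89.4857)²/89.4857 = 0.3398
  (64 − 55.3714)²/55.3714 = 1.3446
  (23 − 19.9143)²/19.9143 = 0.4781
  (55 − 61.2000)²/61.2000 = 0.6281
  (79 − 84.5143)²/84.5143 = 0.3598
χ² = 1.2699 + 0.4516 + 0.5932 + 0.3398 + 1.3446 + 0.4781 + 0.6281 + 0.3598 = 5.465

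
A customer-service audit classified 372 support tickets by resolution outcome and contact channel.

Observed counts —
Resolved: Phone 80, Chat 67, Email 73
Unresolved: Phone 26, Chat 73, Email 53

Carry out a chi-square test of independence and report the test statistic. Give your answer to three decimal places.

Row totals: 220, 152. Column totals: 106, 140, 126. Grand total N = 372.
Expected counts (row total × column total / N):
  Resolved, Phone: 220×106/372 = 62.6882
  Resolved, Chat: 220×140/372 = 82.7957
  Resolved, Email: 220×126/372 = 74.5161
  Unresolved, Phone: 152×106/372 = 43.3118
  Unresolved, Chat: 152×140/372 = 57.2043
  Unresolved, Email: 152×126/372 = 51.4839
Contributions (O − E)²/E:
  (80 − 62.6882)²/62.6882 = 4.7808
  (67 − 82.7957)²/82.7957 = 3.0135
  (73 − 74.5161)²/74.5161 = 0.0308
  (26 − 43.3118)²/43.3118 = 6.9196
  (73 − 57.2043)²/57.2043 = 4.3616
  (53 − 51.4839)²/51.4839 = 0.0446
χ² = 4.7808 + 3.0135 + 0.0308 + 6.9196 + 4.3616 + 0.0446 = 19.151

19.151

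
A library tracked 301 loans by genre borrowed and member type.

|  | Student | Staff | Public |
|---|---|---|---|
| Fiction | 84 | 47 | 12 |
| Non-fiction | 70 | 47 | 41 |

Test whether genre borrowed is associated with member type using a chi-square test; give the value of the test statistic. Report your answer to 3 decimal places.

Row totals: 143, 158. Column totals: 154, 94, 53. Grand total N = 301.
Expected counts (row total × column total / N):
  Fiction, Student: 143×154/301 = 73.1628
  Fiction, Staff: 143×94/301 = 44.6578
  Fiction, Public: 143×53/301 = 25.1794
  Non-fiction, Student: 158×154/301 = 80.8372
  Non-fiction, Staff: 158×94/301 = 49.3422
  Non-fiction, Public: 158×53/301 = 27.8206
Contributions (O − E)²/E:
  (84 − 73.1628)²/73.1628 = 1.6053
  (47 − 44.6578)²/44.6578 = 0.1228
  (12 − 25.1794)²/25.1794 = 6.8984
  (70 − 80.8372)²/80.8372 = 1.4529
  (47 − 49.3422)²/49.3422 = 0.1112
  (41 − 27.8206)²/27.8206 = 6.2435
χ² = 1.6053 + 0.1228 + 6.8984 + 1.4529 + 0.1112 + 6.2435 = 16.434

16.434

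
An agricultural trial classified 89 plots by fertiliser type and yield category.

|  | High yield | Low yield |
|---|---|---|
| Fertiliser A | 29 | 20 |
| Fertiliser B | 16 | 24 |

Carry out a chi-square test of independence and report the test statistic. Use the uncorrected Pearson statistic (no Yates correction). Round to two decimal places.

Row totals: 49, 40. Column totals: 45, 44. Grand total N = 89.
Expected counts (row total × column total / N):
  Fertiliser A, High yield: 49×45/89 = 24.775
  Fertiliser A, Low yield: 49×44/89 = 24.225
  Fertiliser B, High yield: 40×45/89 = 20.225
  Fertiliser B, Low yield: 40×44/89 = 19.775
Contributions (O − E)²/E:
  (29 − 24.775)²/24.775 = 0.7205
  (20 − 24.225)²/24.225 = 0.7369
  (16 − 20.225)²/20.225 = 0.8826
  (24 − 19.775)²/19.775 = 0.9027
χ² = 0.7205 + 0.7369 + 0.8826 + 0.9027 = 3.24

3.24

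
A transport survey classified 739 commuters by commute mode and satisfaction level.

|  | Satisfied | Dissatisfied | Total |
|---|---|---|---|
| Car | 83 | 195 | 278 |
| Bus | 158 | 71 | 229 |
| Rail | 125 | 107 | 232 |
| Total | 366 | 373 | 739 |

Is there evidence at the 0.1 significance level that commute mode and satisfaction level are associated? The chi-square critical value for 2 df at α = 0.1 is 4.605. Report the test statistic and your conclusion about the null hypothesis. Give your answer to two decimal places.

79.51; reject H₀

Grand total N = 739.
Expected counts (row total × column total / N):
  Car, Satisfied: 278×366/739 = 137.683
  Car, Dissatisfied: 278×373/739 = 140.317
  Bus, Satisfied: 229×366/739 = 113.415
  Bus, Dissatisfied: 229×373/739 = 115.585
  Rail, Satisfied: 232×366/739 = 114.901
  Rail, Dissatisfied: 232×373/739 = 117.099
Contributions (O − E)²/E:
  (83 − 137.683)²/137.683 = 21.7182
  (195 − 140.317)²/140.317 = 21.3105
  (158 − 113.415)²/113.415 = 17.5270
  (71 − 115.585)²/115.585 = 17.1979
  (125 − 114.901)²/114.901 = 0.8876
  (107 − 117.099)²/117.099 = 0.8710
χ² = 21.7182 + 21.3105 + 17.5270 + 17.1979 + 0.8876 + 0.8710 = 79.51
df = (3−1)(2−1) = 2. Since 79.51 > 4.605, reject the null hypothesis of independence at α = 0.1.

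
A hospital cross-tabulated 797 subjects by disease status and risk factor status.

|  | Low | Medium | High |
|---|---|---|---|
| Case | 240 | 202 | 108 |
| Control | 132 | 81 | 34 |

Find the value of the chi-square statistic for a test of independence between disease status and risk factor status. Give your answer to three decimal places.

7.551

Row totals: 550, 247. Column totals: 372, 283, 142. Grand total N = 797.
Expected counts (row total × column total / N):
  Case, Low: 550×372/797 = 256.7127
  Case, Medium: 550×283/797 = 195.2949
  Case, High: 550×142/797 = 97.9925
  Control, Low: 247×372/797 = 115.2873
  Control, Medium: 247×283/797 = 87.7051
  Control, High: 247×142/797 = 44.0075
Contributions (O − E)²/E:
  (240 − 256.7127)²/256.7127 = 1.0880
  (202 − 195.2949)²/195.2949 = 0.2302
  (108 − 97.9925)²/97.9925 = 1.0220
  (132 − 115.2873)²/115.2873 = 2.4228
  (81 − 87.7051)²/87.7051 = 0.5126
  (34 − 44.0075)²/44.0075 = 2.2757
χ² = 1.0880 + 0.2302 + 1.0220 + 2.4228 + 0.5126 + 2.2757 = 7.551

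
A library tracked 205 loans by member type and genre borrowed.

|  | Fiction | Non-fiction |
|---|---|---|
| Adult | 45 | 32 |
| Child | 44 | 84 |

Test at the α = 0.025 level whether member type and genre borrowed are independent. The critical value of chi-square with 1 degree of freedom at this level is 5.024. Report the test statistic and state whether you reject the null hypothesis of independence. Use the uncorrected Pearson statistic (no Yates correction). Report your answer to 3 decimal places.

Row totals: 77, 128. Column totals: 89, 116. Grand total N = 205.
Expected counts (row total × column total / N):
  Adult, Fiction: 77×89/205 = 33.4293
  Adult, Non-fiction: 77×116/205 = 43.5707
  Child, Fiction: 128×89/205 = 55.5707
  Child, Non-fiction: 128×116/205 = 72.4293
Contributions (O − E)²/E:
  (45 − 33.4293)²/33.4293 = 4.0049
  (32 − 43.5707)²/43.5707 = 3.0727
  (44 − 55.5707)²/55.5707 = 2.4092
  (84 − 72.4293)²/72.4293 = 1.8484
χ² = 4.0049 + 3.0727 + 2.4092 + 1.8484 = 11.335
df = (2−1)(2−1) = 1. Since 11.335 > 5.024, reject the null hypothesis of independence at α = 0.025.

11.335; reject H₀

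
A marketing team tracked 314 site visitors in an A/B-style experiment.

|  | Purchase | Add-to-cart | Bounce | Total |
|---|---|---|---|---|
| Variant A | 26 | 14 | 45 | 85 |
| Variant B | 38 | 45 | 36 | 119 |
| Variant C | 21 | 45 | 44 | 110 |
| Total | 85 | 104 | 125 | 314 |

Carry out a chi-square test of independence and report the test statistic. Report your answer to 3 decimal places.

Grand total N = 314.
Expected counts (row total × column total / N):
  Variant A, Purchase: 85×85/314 = 23.0096
  Variant A, Add-to-cart: 85×104/314 = 28.1529
  Variant A, Bounce: 85×125/314 = 33.8376
  Variant B, Purchase: 119×85/314 = 32.2134
  Variant B, Add-to-cart: 119×104/314 = 39.4140
  Variant B, Bounce: 119×125/314 = 47.3726
  Variant C, Purchase: 110×85/314 = 29.7771
  Variant C, Add-to-cart: 110×104/314 = 36.4331
  Variant C, Bounce: 110×125/314 = 43.7898
Contributions (O − E)²/E:
  (26 − 23.0096)²/23.0096 = 0.3886
  (14 − 28.1529)²/28.1529 = 7.1149
  (45 − 33.8376)²/33.8376 = 3.6823
  (38 − 32.2134)²/32.2134 = 1.0395
  (45 − 39.4140)²/39.4140 = 0.7917
  (36 − 47.3726)²/47.3726 = 2.7302
  (21 − 29.7771)²/29.7771 = 2.5871
  (45 − 36.4331)²/36.4331 = 2.0144
  (44 − 43.7898)²/43.7898 = 0.0010
χ² = 0.3886 + 7.1149 + 3.6823 + 1.0395 + 0.7917 + 2.7302 + 2.5871 + 2.0144 + 0.0010 = 20.350

20.350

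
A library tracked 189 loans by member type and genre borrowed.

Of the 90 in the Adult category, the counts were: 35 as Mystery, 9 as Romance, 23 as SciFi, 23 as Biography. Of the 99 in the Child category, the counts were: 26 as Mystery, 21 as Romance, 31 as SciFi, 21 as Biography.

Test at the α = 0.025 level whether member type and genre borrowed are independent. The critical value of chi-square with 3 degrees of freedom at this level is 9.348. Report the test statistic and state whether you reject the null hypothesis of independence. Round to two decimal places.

Row totals: 90, 99. Column totals: 61, 30, 54, 44. Grand total N = 189.
Expected counts (row total × column total / N):
  Adult, Mystery: 90×61/189 = 29.048
  Adult, Romance: 90×30/189 = 14.286
  Adult, SciFi: 90×54/189 = 25.714
  Adult, Biography: 90×44/189 = 20.952
  Child, Mystery: 99×61/189 = 31.952
  Child, Romance: 99×30/189 = 15.714
  Child, SciFi: 99×54/189 = 28.286
  Child, Biography: 99×44/189 = 23.048
Contributions (O − E)²/E:
  (35 − 29.048)²/29.048 = 1.2196
  (9 − 14.286)²/14.286 = 1.9559
  (23 − 25.714)²/25.714 = 0.2865
  (23 − 20.952)²/20.952 = 0.2002
  (26 − 31.952)²/31.952 = 1.1087
  (21 − 15.714)²/15.714 = 1.7781
  (31 − 28.286)²/28.286 = 0.2604
  (21 − 23.048)²/23.048 = 0.1820
χ² = 1.2196 + 1.9559 + 0.2865 + 0.2002 + 1.1087 + 1.7781 + 0.2604 + 0.1820 = 6.99
df = (2−1)(4−1) = 3. Since 6.99 < 9.348, fail to reject the null hypothesis of independence at α = 0.025.

6.99; fail to reject H₀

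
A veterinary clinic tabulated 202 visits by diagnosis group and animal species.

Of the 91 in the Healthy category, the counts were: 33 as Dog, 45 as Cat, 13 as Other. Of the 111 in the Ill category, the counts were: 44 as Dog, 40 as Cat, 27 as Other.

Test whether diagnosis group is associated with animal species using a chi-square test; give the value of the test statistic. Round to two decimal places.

Row totals: 91, 111. Column totals: 77, 85, 40. Grand total N = 202.
Expected counts (row total × column total / N):
  Healthy, Dog: 91×77/202 = 34.688
  Healthy, Cat: 91×85/202 = 38.292
  Healthy, Other: 91×40/202 = 18.020
  Ill, Dog: 111×77/202 = 42.312
  Ill, Cat: 111×85/202 = 46.708
  Ill, Other: 111×40/202 = 21.980
Contributions (O − E)²/E:
  (33 − 34.688)²/34.688 = 0.0821
  (45 − 38.292)²/38.292 = 1.1751
  (13 − 18.020)²/18.020 = 1.3985
  (44 − 42.312)²/42.312 = 0.0673
  (40 − 46.708)²/46.708 = 0.9634
  (27 − 21.980)²/21.980 = 1.1465
χ² = 0.0821 + 1.1751 + 1.3985 + 0.0673 + 0.9634 + 1.1465 = 4.83

4.83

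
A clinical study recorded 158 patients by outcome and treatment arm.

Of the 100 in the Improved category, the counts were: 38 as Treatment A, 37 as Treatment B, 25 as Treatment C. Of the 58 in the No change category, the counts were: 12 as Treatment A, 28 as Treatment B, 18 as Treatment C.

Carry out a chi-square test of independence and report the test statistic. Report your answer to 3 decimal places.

Row totals: 100, 58. Column totals: 50, 65, 43. Grand total N = 158.
Expected counts (row total × column total / N):
  Improved, Treatment A: 100×50/158 = 31.6456
  Improved, Treatment B: 100×65/158 = 41.1392
  Improved, Treatment C: 100×43/158 = 27.2152
  No change, Treatment A: 58×50/158 = 18.3544
  No change, Treatment B: 58×65/158 = 23.8608
  No change, Treatment C: 58×43/158 = 15.7848
Contributions (O − E)²/E:
  (38 − 31.6456)²/31.6456 = 1.2760
  (37 − 41.1392)²/41.1392 = 0.4165
  (25 − 27.2152)²/27.2152 = 0.1803
  (12 − 18.3544)²/18.3544 = 2.1999
  (28 − 23.8608)²/23.8608 = 0.7180
  (18 − 15.7848)²/15.7848 = 0.3109
χ² = 1.2760 + 0.4165 + 0.1803 + 2.1999 + 0.7180 + 0.3109 = 5.102

5.102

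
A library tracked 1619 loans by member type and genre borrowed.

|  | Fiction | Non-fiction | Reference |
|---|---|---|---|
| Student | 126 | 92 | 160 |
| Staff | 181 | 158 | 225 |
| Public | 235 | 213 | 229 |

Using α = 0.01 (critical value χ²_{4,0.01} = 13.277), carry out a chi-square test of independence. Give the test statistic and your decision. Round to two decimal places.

10.55; fail to reject H₀

Row totals: 378, 564, 677. Column totals: 542, 463, 614. Grand total N = 1619.
Expected counts (row total × column total / N):
  Student, Fiction: 378×542/1619 = 126.545
  Student, Non-fiction: 378×463/1619 = 108.100
  Student, Reference: 378×614/1619 = 143.355
  Staff, Fiction: 564×542/1619 = 188.813
  Staff, Non-fiction: 564×463/1619 = 161.292
  Staff, Reference: 564×614/1619 = 213.895
  Public, Fiction: 677×542/1619 = 226.642
  Public, Non-fiction: 677×463/1619 = 193.608
  Public, Reference: 677×614/1619 = 256.750
Contributions (O − E)²/E:
  (126 − 126.545)²/126.545 = 0.0023
  (92 − 108.100)²/108.100 = 2.3979
  (160 − 143.355)²/143.355 = 1.9327
  (181 − 188.813)²/188.813 = 0.3233
  (158 − 161.292)²/161.292 = 0.0672
  (225 − 213.895)²/213.895 = 0.5765
  (235 − 226.642)²/226.642 = 0.3082
  (213 − 193.608)²/193.608 = 1.9423
  (229 − 256.750)²/256.750 = 2.9993
χ² = 0.0023 + 2.3979 + 1.9327 + 0.3233 + 0.0672 + 0.5765 + 0.3082 + 1.9423 + 2.9993 = 10.55
df = (3−1)(3−1) = 4. Since 10.55 < 13.277, fail to reject the null hypothesis of independence at α = 0.01.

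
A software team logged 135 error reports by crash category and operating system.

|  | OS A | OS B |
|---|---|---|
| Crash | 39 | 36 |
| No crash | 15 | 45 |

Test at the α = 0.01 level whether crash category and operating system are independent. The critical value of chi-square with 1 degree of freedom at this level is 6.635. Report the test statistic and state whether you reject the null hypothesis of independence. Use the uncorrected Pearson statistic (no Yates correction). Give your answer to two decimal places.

Row totals: 75, 60. Column totals: 54, 81. Grand total N = 135.
Expected counts (row total × column total / N):
  Crash, OS A: 75×54/135 = 30.000
  Crash, OS B: 75×81/135 = 45.000
  No crash, OS A: 60×54/135 = 24.000
  No crash, OS B: 60×81/135 = 36.000
Contributions (O − E)²/E:
  (39 − 30.000)²/30.000 = 2.7000
  (36 − 45.000)²/45.000 = 1.8000
  (15 − 24.000)²/24.000 = 3.3750
  (45 − 36.000)²/36.000 = 2.2500
χ² = 2.7000 + 1.8000 + 3.3750 + 2.2500 = 10.13
df = (2−1)(2−1) = 1. Since 10.13 > 6.635, reject the null hypothesis of independence at α = 0.01.

10.13; reject H₀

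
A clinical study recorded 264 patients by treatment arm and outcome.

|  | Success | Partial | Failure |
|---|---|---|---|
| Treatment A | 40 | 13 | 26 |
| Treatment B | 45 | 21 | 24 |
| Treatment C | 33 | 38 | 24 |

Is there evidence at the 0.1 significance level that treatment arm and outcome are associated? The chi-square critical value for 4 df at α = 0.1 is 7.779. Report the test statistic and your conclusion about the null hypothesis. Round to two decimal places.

13.83; reject H₀

Row totals: 79, 90, 95. Column totals: 118, 72, 74. Grand total N = 264.
Expected counts (row total × column total / N):
  Treatment A, Success: 79×118/264 = 35.311
  Treatment A, Partial: 79×72/264 = 21.545
  Treatment A, Failure: 79×74/264 = 22.144
  Treatment B, Success: 90×118/264 = 40.227
  Treatment B, Partial: 90×72/264 = 24.545
  Treatment B, Failure: 90×74/264 = 25.227
  Treatment C, Success: 95×118/264 = 42.462
  Treatment C, Partial: 95×72/264 = 25.909
  Treatment C, Failure: 95×74/264 = 26.629
Contributions (O − E)²/E:
  (40 − 35.311)²/35.311 = 0.6227
  (13 − 21.545)²/21.545 = 3.3890
  (26 − 22.144)²/22.144 = 0.6715
  (45 − 40.227)²/40.227 = 0.5663
  (21 − 24.545)²/24.545 = 0.5120
  (24 − 25.227)²/25.227 = 0.0597
  (33 − 42.462)²/42.462 = 2.1085
  (38 − 25.909)²/25.909 = 5.6425
  (24 − 26.629)²/26.629 = 0.2596
χ² = 0.6227 + 3.3890 + 0.6715 + 0.5663 + 0.5120 + 0.0597 + 2.1085 + 5.6425 + 0.2596 = 13.83
df = (3−1)(3−1) = 4. Since 13.83 > 7.779, reject the null hypothesis of independence at α = 0.1.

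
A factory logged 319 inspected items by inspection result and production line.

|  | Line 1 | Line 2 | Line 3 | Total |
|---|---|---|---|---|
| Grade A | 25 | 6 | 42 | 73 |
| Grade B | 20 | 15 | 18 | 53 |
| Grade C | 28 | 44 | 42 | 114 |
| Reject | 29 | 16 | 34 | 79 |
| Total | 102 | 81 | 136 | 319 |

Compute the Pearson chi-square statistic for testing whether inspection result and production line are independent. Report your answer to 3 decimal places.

Grand total N = 319.
Expected counts (row total × column total / N):
  Grade A, Line 1: 73×102/319 = 23.3417
  Grade A, Line 2: 73×81/319 = 18.5361
  Grade A, Line 3: 73×136/319 = 31.1223
  Grade B, Line 1: 53×102/319 = 16.9467
  Grade B, Line 2: 53×81/319 = 13.4577
  Grade B, Line 3: 53×136/319 = 22.5956
  Grade C, Line 1: 114×102/319 = 36.4514
  Grade C, Line 2: 114×81/319 = 28.9467
  Grade C, Line 3: 114×136/319 = 48.6019
  Reject, Line 1: 79×102/319 = 25.2602
  Reject, Line 2: 79×81/319 = 20.0596
  Reject, Line 3: 79×136/319 = 33.6803
Contributions (O − E)²/E:
  (25 − 23.3417)²/23.3417 = 0.1178
  (6 − 18.5361)²/18.5361 = 8.4783
  (42 − 31.1223)²/31.1223 = 3.8019
  (20 − 16.9467)²/16.9467 = 0.5501
  (15 − 13.4577)²/13.4577 = 0.1768
  (18 − 22.5956)²/22.5956 = 0.9347
  (28 − 36.4514)²/36.4514 = 1.9595
  (44 − 28.9467)²/28.9467 = 7.8282
  (42 − 48.6019)²/48.6019 = 0.8968
  (29 − 25.2602)²/25.2602 = 0.5537
  (16 − 20.0596)²/20.0596 = 0.8216
  (34 − 33.6803)²/33.6803 = 0.0030
χ² = 0.1178 + 8.4783 + 3.8019 + 0.5501 + 0.1768 + 0.9347 + 1.9595 + 7.8282 + 0.8968 + 0.5537 + 0.8216 + 0.0030 = 26.122

26.122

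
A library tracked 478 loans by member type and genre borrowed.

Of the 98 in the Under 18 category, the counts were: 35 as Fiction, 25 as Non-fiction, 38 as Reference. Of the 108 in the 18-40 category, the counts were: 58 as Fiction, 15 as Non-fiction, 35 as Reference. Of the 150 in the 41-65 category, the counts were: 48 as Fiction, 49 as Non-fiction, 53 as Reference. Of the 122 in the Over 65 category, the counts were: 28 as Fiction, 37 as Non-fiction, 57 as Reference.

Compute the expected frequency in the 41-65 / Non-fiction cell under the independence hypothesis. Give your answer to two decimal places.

39.54

Row total (41-65) = 150; column total (Non-fiction) = 126; grand total N = 478.
Expected count = (row total × column total) / N = 150 × 126 / 478 = 39.54.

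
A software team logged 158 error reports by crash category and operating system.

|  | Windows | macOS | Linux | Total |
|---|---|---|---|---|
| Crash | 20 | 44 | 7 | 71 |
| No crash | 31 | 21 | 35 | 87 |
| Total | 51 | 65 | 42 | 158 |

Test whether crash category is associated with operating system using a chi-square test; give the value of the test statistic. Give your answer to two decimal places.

27.84

Grand total N = 158.
Expected counts (row total × column total / N):
  Crash, Windows: 71×51/158 = 22.918
  Crash, macOS: 71×65/158 = 29.209
  Crash, Linux: 71×42/158 = 18.873
  No crash, Windows: 87×51/158 = 28.082
  No crash, macOS: 87×65/158 = 35.791
  No crash, Linux: 87×42/158 = 23.127
Contributions (O − E)²/E:
  (20 − 22.918)²/22.918 = 0.3715
  (44 − 29.209)²/29.209 = 7.4899
  (7 − 18.873)²/18.873 = 7.4693
  (31 − 28.082)²/28.082 = 0.3032
  (21 − 35.791)²/35.791 = 6.1125
  (35 − 23.127)²/23.127 = 6.0954
χ² = 0.3715 + 7.4899 + 7.4693 + 0.3032 + 6.1125 + 6.0954 = 27.84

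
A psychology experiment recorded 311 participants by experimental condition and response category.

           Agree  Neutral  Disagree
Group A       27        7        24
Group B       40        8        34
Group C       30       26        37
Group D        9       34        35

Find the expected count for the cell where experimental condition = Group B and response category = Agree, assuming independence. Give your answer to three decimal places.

Row total (Group B) = 82; column total (Agree) = 106; grand total N = 311.
Expected count = (row total × column total) / N = 82 × 106 / 311 = 27.949.

27.949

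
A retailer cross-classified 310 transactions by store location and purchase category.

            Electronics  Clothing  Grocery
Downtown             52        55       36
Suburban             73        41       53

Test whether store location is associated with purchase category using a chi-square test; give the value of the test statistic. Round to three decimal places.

7.001

Row totals: 143, 167. Column totals: 125, 96, 89. Grand total N = 310.
Expected counts (row total × column total / N):
  Downtown, Electronics: 143×125/310 = 57.6613
  Downtown, Clothing: 143×96/310 = 44.2839
  Downtown, Grocery: 143×89/310 = 41.0548
  Suburban, Electronics: 167×125/310 = 67.3387
  Suburban, Clothing: 167×96/310 = 51.7161
  Suburban, Grocery: 167×89/310 = 47.9452
Contributions (O − E)²/E:
  (52 − 57.6613)²/57.6613 = 0.5558
  (55 − 44.2839)²/44.2839 = 2.5932
  (36 − 41.0548)²/41.0548 = 0.6224
  (73 − 67.3387)²/67.3387 = 0.4760
  (41 − 51.7161)²/51.7161 = 2.2205
  (53 − 47.9452)²/47.9452 = 0.5329
χ² = 0.5558 + 2.5932 + 0.6224 + 0.4760 + 2.2205 + 0.5329 = 7.001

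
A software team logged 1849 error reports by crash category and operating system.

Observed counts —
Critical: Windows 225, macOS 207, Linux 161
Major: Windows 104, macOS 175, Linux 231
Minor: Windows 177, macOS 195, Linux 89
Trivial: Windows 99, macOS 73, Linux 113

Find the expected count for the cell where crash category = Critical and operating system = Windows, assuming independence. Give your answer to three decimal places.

Row total (Critical) = 593; column total (Windows) = 605; grand total N = 1849.
Expected count = (row total × column total) / N = 593 × 605 / 1849 = 194.032.

194.032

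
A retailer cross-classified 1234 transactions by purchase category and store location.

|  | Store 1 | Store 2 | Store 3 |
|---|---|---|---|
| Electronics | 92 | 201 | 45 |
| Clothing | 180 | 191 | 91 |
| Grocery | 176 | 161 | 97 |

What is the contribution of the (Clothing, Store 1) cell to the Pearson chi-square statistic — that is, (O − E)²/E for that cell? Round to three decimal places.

Row total (Clothing) = 462; column total (Store 1) = 448; N = 1234.
Expected count E = 462 × 448 / 1234 = 167.7277.
Contribution = (O − E)²/E = (180 − 167.7277)² / 167.7277 = 0.898.

0.898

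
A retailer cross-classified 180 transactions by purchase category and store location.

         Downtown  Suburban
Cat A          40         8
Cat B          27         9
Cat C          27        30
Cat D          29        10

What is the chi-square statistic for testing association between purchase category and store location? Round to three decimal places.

17.963

Row totals: 48, 36, 57, 39. Column totals: 123, 57. Grand total N = 180.
Expected counts (row total × column total / N):
  Cat A, Downtown: 48×123/180 = 32.8000
  Cat A, Suburban: 48×57/180 = 15.2000
  Cat B, Downtown: 36×123/180 = 24.6000
  Cat B, Suburban: 36×57/180 = 11.4000
  Cat C, Downtown: 57×123/180 = 38.9500
  Cat C, Suburban: 57×57/180 = 18.0500
  Cat D, Downtown: 39×123/180 = 26.6500
  Cat D, Suburban: 39×57/180 = 12.3500
Contributions (O − E)²/E:
  (40 − 32.8000)²/32.8000 = 1.5805
  (8 − 15.2000)²/15.2000 = 3.4105
  (27 − 24.6000)²/24.6000 = 0.2341
  (9 − 11.4000)²/11.4000 = 0.5053
  (27 − 38.9500)²/38.9500 = 3.6663
  (30 − 18.0500)²/18.0500 = 7.9115
  (29 − 26.6500)²/26.6500 = 0.2072
  (10 − 12.3500)²/12.3500 = 0.4472
χ² = 1.5805 + 3.4105 + 0.2341 + 0.5053 + 3.6663 + 7.9115 + 0.2072 + 0.4472 = 17.963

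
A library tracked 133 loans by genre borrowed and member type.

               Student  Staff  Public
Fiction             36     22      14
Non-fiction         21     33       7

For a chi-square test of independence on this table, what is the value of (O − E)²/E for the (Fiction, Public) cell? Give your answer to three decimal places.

Row total (Fiction) = 72; column total (Public) = 21; N = 133.
Expected count E = 72 × 21 / 133 = 11.3684.
Contribution = (O − E)²/E = (14 − 11.3684)² / 11.3684 = 0.609.

0.609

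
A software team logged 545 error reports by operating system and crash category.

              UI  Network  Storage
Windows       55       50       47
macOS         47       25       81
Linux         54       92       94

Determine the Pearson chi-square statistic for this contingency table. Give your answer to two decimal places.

Row totals: 152, 153, 240. Column totals: 156, 167, 222. Grand total N = 545.
Expected counts (row total × column total / N):
  Windows, UI: 152×156/545 = 43.508
  Windows, Network: 152×167/545 = 46.576
  Windows, Storage: 152×222/545 = 61.916
  macOS, UI: 153×156/545 = 43.794
  macOS, Network: 153×167/545 = 46.883
  macOS, Storage: 153×222/545 = 62.323
  Linux, UI: 240×156/545 = 68.697
  Linux, Network: 240×167/545 = 73.541
  Linux, Storage: 240×222/545 = 97.761
Contributions (O − E)²/E:
  (55 − 43.508)²/43.508 = 3.0354
  (50 − 46.576)²/46.576 = 0.2517
  (47 − 61.916)²/61.916 = 3.5934
  (47 − 43.794)²/43.794 = 0.2347
  (25 − 46.883)²/46.883 = 10.2141
  (81 − 62.323)²/62.323 = 5.5971
  (54 − 68.697)²/68.697 = 3.1443
  (92 − 73.541)²/73.541 = 4.6333
  (94 − 97.761)²/97.761 = 0.1447
χ² = 3.0354 + 0.2517 + 3.5934 + 0.2347 + 10.2141 + 5.5971 + 3.1443 + 4.6333 + 0.1447 = 30.85

30.85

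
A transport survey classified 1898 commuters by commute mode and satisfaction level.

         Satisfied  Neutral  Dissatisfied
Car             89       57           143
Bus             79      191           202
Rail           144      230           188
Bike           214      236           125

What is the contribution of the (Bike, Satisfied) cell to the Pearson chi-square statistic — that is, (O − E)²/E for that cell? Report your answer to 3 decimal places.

Row total (Bike) = 575; column total (Satisfied) = 526; N = 1898.
Expected count E = 575 × 526 / 1898 = 159.35195.
Contribution = (O − E)²/E = (214 − 159.35195)² / 159.35195 = 18.741.

18.741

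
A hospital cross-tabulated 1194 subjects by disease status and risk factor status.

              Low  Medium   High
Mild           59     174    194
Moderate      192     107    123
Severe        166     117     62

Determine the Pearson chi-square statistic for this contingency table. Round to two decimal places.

Row totals: 427, 422, 345. Column totals: 417, 398, 379. Grand total N = 1194.
Expected counts (row total × column total / N):
  Mild, Low: 427×417/1194 = 149.128
  Mild, Medium: 427×398/1194 = 142.333
  Mild, High: 427×379/1194 = 135.539
  Moderate, Low: 422×417/1194 = 147.382
  Moderate, Medium: 422×398/1194 = 140.667
  Moderate, High: 422×379/1194 = 133.951
  Severe, Low: 345×417/1194 = 120.490
  Severe, Medium: 345×398/1194 = 115.000
  Severe, High: 345×379/1194 = 109.510
Contributions (O − E)²/E:
  (59 − 149.128)²/149.128 = 54.4704
  (174 − 142.333)²/142.333 = 7.0454
  (194 − 135.539)²/135.539 = 25.2155
  (192 − 147.382)²/147.382 = 13.5075
  (107 − 140.667)²/140.667 = 8.0578
  (123 − 133.951)²/133.951 = 0.8953
  (166 − 120.490)²/120.490 = 17.1895
  (117 − 115.000)²/115.000 = 0.0348
  (62 − 109.510)²/109.510 = 20.6118
χ² = 54.4704 + 7.0454 + 25.2155 + 13.5075 + 8.0578 + 0.8953 + 17.1895 + 0.0348 + 20.6118 = 147.03

147.03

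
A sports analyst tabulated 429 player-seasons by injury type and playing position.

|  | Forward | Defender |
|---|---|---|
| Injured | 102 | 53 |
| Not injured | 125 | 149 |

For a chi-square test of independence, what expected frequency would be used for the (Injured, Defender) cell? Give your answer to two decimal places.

72.98

Row total (Injured) = 155; column total (Defender) = 202; grand total N = 429.
Expected count = (row total × column total) / N = 155 × 202 / 429 = 72.98.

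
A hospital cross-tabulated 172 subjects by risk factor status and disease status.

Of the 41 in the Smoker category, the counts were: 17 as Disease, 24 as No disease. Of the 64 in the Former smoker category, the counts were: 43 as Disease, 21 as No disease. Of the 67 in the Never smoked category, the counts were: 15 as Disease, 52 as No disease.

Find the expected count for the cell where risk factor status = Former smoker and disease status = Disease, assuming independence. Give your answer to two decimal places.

Row total (Former smoker) = 64; column total (Disease) = 75; grand total N = 172.
Expected count = (row total × column total) / N = 64 × 75 / 172 = 27.91.

27.91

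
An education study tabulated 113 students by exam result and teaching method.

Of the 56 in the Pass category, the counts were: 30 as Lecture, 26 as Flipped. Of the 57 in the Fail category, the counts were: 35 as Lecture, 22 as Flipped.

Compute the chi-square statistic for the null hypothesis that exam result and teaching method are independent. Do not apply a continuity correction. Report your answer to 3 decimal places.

Row totals: 56, 57. Column totals: 65, 48. Grand total N = 113.
Expected counts (row total × column total / N):
  Pass, Lecture: 56×65/113 = 32.2124
  Pass, Flipped: 56×48/113 = 23.7876
  Fail, Lecture: 57×65/113 = 32.7876
  Fail, Flipped: 57×48/113 = 24.2124
Contributions (O − E)²/E:
  (30 − 32.2124)²/32.2124 = 0.1520
  (26 − 23.7876)²/23.7876 = 0.2058
  (35 − 32.7876)²/32.7876 = 0.1493
  (22 − 24.2124)²/24.2124 = 0.2022
χ² = 0.1520 + 0.2058 + 0.1493 + 0.2022 = 0.709

0.709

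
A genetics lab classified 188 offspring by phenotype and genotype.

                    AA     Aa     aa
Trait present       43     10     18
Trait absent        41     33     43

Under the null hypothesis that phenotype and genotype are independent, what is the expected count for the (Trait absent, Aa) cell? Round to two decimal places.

26.76

Row total (Trait absent) = 117; column total (Aa) = 43; grand total N = 188.
Expected count = (row total × column total) / N = 117 × 43 / 188 = 26.76.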